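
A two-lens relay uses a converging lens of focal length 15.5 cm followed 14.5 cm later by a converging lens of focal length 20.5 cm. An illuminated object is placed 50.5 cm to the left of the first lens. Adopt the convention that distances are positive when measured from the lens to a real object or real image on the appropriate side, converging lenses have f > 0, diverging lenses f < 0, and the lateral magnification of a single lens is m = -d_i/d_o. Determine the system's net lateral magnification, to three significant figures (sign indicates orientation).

-0.320

Applying the thin-lens equation to the first lens, 1/15.5 = 1/50.5 + 1/d_i1, which gives d_i1 = 22.364 cm.
Its lateral magnification is m_1 = -d_i1/d_o1 = -(22.364)/50.5 = -0.4429.
This image would form 22.364 cm past lens 1, i.e. 7.864 cm beyond lens 2, so it is a virtual object for lens 2: d_o2 = 14.5 - 22.364 = -7.864 cm.
Applying the thin-lens equation again with f_2 = 20.5 cm and d_o2 = -7.864 cm gives d_i2 = 5.684 cm.
m_2 = -(5.684)/(-7.864) = 0.7227.
Overall magnification: m = m_1 m_2 = -0.3201.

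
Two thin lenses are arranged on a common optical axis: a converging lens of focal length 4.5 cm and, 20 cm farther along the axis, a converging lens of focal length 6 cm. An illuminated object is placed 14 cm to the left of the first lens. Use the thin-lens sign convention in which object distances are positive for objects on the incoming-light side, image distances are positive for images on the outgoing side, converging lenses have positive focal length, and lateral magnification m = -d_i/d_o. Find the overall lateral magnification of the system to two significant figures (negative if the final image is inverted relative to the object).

0.39

Applying the thin-lens equation to the first lens, 1/4.5 = 1/14 + 1/d_i1, which gives d_i1 = 6.632 cm.
Its lateral magnification is m_1 = -d_i1/d_o1 = -(6.632)/14 = -0.4737.
Object distance for lens 2: d_o2 = 20 - 6.632 = 13.368 cm.
Applying the thin-lens equation again with f_2 = 6 cm and d_o2 = 13.368 cm gives d_i2 = 10.886 cm.
m_2 = -(10.886)/(13.368) = -0.8143.
Overall magnification: m = m_1 m_2 = 0.3857.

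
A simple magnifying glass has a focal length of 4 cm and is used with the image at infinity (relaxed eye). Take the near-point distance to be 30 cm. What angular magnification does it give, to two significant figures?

7.5

M = D/f = 30/4 = 7.500.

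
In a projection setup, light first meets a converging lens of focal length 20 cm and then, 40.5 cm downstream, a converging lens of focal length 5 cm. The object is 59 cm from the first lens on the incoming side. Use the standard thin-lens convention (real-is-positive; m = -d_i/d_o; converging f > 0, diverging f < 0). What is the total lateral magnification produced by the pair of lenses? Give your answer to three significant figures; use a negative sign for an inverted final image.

0.489

First lens: d_i1 = 1/(1/20 - 1/59) = 30.256 cm.
m_1 = -(30.256)/59 = -0.5128.
That image sits 10.244 cm in front of the second lens, so d_o2 = 10.244 cm.
Second lens: d_i2 = 1/(1/5 - 1/(10.244)) = 9.768 cm.
m_2 = -(9.768)/(10.244) = -0.9535.
Total m = m_1 x m_2 = (-0.5128)(-0.9535) = 0.4890.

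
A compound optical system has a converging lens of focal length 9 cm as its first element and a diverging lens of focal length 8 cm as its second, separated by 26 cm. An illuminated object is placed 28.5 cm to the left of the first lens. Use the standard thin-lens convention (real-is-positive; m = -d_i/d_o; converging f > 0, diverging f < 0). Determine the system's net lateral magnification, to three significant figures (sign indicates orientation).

First lens: d_i1 = 1/(1/9 - 1/28.5) = 13.154 cm.
m_1 = -(13.154)/28.5 = -0.4615.
Object distance for lens 2: d_o2 = 26 - 13.154 = 12.846 cm.
Second lens: d_i2 = 1/(1/(-8) - 1/(12.846)) = -4.930 cm.
m_2 = -(-4.930)/(12.846) = 0.3838.
Overall magnification: m = m_1 m_2 = -0.1771.

-0.177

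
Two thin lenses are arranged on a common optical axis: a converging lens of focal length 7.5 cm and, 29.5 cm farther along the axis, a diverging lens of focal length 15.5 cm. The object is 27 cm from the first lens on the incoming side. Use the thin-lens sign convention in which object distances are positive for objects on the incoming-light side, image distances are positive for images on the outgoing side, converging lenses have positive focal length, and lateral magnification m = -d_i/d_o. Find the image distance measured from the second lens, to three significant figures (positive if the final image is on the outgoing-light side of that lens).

-8.56 cm

Lens 1: 1/d_i1 = 1/f_1 - 1/d_o1 = 1/7.5 - 1/27 = 0.09630 cm^-1, so d_i1 = 10.385 cm.
Object distance for lens 2: d_o2 = 29.5 - 10.385 = 19.115 cm.
Lens 2: 1/d_i2 = 1/f_2 - 1/d_o2 = 1/(-15.5) - 1/(19.115) = -0.11683 cm^-1, so d_i2 = -8.559 cm.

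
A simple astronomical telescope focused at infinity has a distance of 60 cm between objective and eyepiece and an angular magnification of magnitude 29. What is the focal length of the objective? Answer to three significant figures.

In normal adjustment the tube length equals f_obj + f_eye and |M| = f_obj/f_eye.
So f_obj = 29 f_eye and 29 f_eye + f_eye = 60 cm, giving f_eye = 60/30 = 2.000 cm and f_obj = 58.000 cm.

58.0 cm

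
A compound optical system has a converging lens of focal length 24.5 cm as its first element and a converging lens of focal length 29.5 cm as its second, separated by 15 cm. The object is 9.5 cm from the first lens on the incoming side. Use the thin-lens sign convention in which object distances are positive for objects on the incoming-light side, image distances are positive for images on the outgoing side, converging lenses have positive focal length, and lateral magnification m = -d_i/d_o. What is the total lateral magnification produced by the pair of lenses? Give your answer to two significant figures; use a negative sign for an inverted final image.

First lens: d_i1 = 1/(1/24.5 - 1/9.5) = -15.517 cm.
m_1 = -(-15.517)/9.5 = 1.6333.
With d_i1 < 0 the first image is virtual and lies on the object side; the object distance for lens 2 is d_o2 = 15 - (-15.517) = 30.517 cm.
Second lens: d_i2 = 1/(1/29.5 - 1/(30.517)) = 885.484 cm.
m_2 = -(885.484)/(30.517) = -29.0164.
The system's lateral magnification is m_1 m_2 = (1.6333)(-29.0164) = -47.3934.

-47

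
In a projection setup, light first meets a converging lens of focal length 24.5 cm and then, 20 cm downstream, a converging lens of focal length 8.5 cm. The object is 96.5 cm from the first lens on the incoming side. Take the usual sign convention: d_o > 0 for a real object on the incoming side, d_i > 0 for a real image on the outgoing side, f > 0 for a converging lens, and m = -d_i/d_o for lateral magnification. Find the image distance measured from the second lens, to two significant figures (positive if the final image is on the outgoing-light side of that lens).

Applying the thin-lens equation to the first lens, 1/24.5 = 1/96.5 + 1/d_i1, which gives d_i1 = 32.837 cm.
This image would form 32.837 cm past lens 1, i.e. 12.837 cm beyond lens 2, so it is a virtual object for lens 2: d_o2 = 20 - 32.837 = -12.837 cm.
Applying the thin-lens equation again with f_2 = 8.5 cm and d_o2 = -12.837 cm gives d_i2 = 5.114 cm.

5.1 cm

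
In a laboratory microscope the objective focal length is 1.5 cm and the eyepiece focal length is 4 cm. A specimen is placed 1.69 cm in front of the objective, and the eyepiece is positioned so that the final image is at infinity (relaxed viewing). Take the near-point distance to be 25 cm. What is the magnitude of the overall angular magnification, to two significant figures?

49

Objective: 1/d_i = 1/f_obj - 1/d_o = 1/1.5 - 1/1.69 = 0.07495 cm^-1, so d_i = 13.342 cm.
m_obj = -d_i/d_o = -13.342/1.69 = -7.895.
Eyepiece angular magnification (image at infinity): M_eye = D/f_e = 25/4 = 6.250.
Overall M = m_obj x M_eye = (-7.895)(6.250) = -49.34.
|M| = 49.34.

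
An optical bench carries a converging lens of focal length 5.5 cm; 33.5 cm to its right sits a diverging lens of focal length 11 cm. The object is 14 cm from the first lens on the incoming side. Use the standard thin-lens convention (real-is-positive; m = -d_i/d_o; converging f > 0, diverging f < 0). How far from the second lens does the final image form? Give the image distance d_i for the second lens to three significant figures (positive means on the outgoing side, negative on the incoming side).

-7.59 cm

Applying the thin-lens equation to the first lens, 1/5.5 = 1/14 + 1/d_i1, which gives d_i1 = 9.059 cm.
That image sits 24.441 cm in front of the second lens, so d_o2 = 24.441 cm.
Applying the thin-lens equation again with f_2 = -11 cm and d_o2 = 24.441 cm gives d_i2 = -7.586 cm.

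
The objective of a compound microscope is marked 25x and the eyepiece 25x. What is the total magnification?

625

The overall magnification of a compound microscope is the product of the objective and eyepiece magnifications:
M = M_obj x M_eye = 25 x 25 = 625.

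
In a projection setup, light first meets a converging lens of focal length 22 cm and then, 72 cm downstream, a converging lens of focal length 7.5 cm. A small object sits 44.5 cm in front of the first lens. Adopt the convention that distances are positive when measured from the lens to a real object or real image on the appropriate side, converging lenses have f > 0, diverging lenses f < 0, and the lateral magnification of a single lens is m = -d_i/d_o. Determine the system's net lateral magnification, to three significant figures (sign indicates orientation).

0.349

Lens 1: 1/d_i1 = 1/f_1 - 1/d_o1 = 1/22 - 1/44.5 = 0.02298 cm^-1, so d_i1 = 43.511 cm.
m_1 = -(43.511)/44.5 = -0.9778.
That image sits 28.489 cm in front of the second lens, so d_o2 = 28.489 cm.
Lens 2: 1/d_i2 = 1/f_2 - 1/d_o2 = 1/7.5 - 1/(28.489) = 0.09823 cm^-1, so d_i2 = 10.180 cm.
m_2 = -(10.180)/(28.489) = -0.3573.
Total m = m_1 x m_2 = (-0.9778)(-0.3573) = 0.3494.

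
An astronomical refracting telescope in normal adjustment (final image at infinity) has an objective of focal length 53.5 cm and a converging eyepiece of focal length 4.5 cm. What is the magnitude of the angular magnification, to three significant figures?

11.9

|M| = f_obj/|f_eye| = 53.5/4.5 = 11.889.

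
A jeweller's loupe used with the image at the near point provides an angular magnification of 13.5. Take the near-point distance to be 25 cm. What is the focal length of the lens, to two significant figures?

2.0 cm

For the image at the near point, M = 1 + D/f.
f = D/(M - 1) = 25/(13.5 - 1) = 2.000 cm.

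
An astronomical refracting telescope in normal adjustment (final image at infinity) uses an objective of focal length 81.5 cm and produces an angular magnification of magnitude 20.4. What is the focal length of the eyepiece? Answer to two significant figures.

|M| = f_obj/f_eye, so f_eye = f_obj/|M| = 81.5/20.4 = 3.995 cm.

4.0 cm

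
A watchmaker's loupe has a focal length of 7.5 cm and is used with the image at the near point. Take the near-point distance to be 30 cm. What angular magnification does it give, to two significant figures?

M = 1 + D/f = 1 + 30/7.5 = 5.000.

5.0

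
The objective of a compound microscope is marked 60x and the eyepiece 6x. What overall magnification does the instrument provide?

360

The overall magnification of a compound microscope is the product of the objective and eyepiece magnifications:
M = M_obj x M_eye = 60 x 6 = 360.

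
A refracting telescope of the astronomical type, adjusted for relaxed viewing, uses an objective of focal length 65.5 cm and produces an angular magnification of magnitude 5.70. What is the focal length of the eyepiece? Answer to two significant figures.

11 cm

|M| = f_obj/f_eye, so f_eye = f_obj/|M| = 65.5/5.7 = 11.491 cm.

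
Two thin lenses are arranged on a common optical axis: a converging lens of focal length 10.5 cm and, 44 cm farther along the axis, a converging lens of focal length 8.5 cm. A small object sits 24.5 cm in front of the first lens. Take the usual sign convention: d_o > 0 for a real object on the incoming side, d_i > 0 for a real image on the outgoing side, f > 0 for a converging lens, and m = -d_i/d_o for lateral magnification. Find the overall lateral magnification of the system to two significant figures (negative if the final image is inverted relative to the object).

Lens 1: 1/d_i1 = 1/f_1 - 1/d_o1 = 1/10.5 - 1/24.5 = 0.05442 cm^-1, so d_i1 = 18.375 cm.
m_1 = -(18.375)/24.5 = -0.7500.
Object distance for lens 2: d_o2 = 44 - 18.375 = 25.625 cm.
Lens 2: 1/d_i2 = 1/f_2 - 1/d_o2 = 1/8.5 - 1/(25.625) = 0.07862 cm^-1, so d_i2 = 12.719 cm.
m_2 = -(12.719)/(25.625) = -0.4964.
The system's lateral magnification is m_1 m_2 = (-0.7500)(-0.4964) = 0.3723.

0.37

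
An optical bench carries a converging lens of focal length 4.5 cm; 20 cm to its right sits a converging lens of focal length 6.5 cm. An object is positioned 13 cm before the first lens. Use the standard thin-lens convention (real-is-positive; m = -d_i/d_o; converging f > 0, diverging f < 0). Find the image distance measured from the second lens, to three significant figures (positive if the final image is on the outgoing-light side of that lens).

First lens: d_i1 = 1/(1/4.5 - 1/13) = 6.882 cm.
Object distance for lens 2: d_o2 = 20 - 6.882 = 13.118 cm.
Second lens: d_i2 = 1/(1/6.5 - 1/(13.118)) = 12.884 cm.

12.9 cm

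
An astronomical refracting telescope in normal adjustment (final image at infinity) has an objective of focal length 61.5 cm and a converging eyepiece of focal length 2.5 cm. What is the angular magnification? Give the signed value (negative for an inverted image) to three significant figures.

-24.6

M = -f_obj/f_eye = -61.5/(2.5) = -24.600.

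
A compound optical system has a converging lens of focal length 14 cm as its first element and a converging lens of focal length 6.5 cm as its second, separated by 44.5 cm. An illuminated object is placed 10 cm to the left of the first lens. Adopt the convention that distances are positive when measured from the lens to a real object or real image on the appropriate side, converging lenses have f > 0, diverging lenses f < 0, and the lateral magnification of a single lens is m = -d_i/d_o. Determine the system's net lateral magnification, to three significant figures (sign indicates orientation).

-0.312

Applying the thin-lens equation to the first lens, 1/14 = 1/10 + 1/d_i1, which gives d_i1 = -35.000 cm.
Its lateral magnification is m_1 = -d_i1/d_o1 = -(-35.000)/10 = 3.5000.
With d_i1 < 0 the first image is virtual and lies on the object side; the object distance for lens 2 is d_o2 = 44.5 - (-35.000) = 79.500 cm.
Applying the thin-lens equation again with f_2 = 6.5 cm and d_o2 = 79.500 cm gives d_i2 = 7.079 cm.
m_2 = -(7.079)/(79.500) = -0.0890.
Overall magnification: m = m_1 m_2 = -0.3116.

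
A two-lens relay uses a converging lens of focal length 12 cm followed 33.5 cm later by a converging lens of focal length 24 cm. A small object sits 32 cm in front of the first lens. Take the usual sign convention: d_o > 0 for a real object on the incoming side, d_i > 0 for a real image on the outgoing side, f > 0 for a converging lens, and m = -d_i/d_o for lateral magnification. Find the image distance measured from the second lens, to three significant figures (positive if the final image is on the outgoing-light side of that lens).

Lens 1: 1/d_i1 = 1/f_1 - 1/d_o1 = 1/12 - 1/32 = 0.05208 cm^-1, so d_i1 = 19.200 cm.
That image sits 14.300 cm in front of the second lens, so d_o2 = 14.300 cm.
Lens 2: 1/d_i2 = 1/f_2 - 1/d_o2 = 1/24 - 1/(14.300) = -0.02826 cm^-1, so d_i2 = -35.381 cm.

-35.4 cm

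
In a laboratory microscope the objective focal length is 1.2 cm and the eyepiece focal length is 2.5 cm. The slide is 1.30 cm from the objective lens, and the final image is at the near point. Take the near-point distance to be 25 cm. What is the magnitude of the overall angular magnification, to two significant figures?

Objective: 1/d_i = 1/f_obj - 1/d_o = 1/1.2 - 1/1.30 = 0.06410 cm^-1, so d_i = 15.600 cm.
m_obj = -d_i/d_o = -15.600/1.30 = -12.000.
Eyepiece angular magnification (image at near point): M_eye = 1 + D/f_e = 1 + 25/2.5 = 11.000.
Overall M = m_obj x M_eye = (-12.000)(11.000) = -132.00.
|M| = 132.00.

130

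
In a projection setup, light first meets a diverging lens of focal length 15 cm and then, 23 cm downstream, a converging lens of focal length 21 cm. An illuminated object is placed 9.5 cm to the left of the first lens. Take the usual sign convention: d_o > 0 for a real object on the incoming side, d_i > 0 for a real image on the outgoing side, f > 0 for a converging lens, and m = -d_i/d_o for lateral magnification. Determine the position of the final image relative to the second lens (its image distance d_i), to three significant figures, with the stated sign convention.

First lens: d_i1 = 1/(1/(-15) - 1/9.5) = -5.816 cm.
The intermediate image is virtual, 5.816 cm to the left of lens 1, so d_o2 = L - d_i1 = 23 - (-5.816) = 28.816 cm.
Second lens: d_i2 = 1/(1/21 - 1/(28.816)) = 77.420 cm.

77.4 cm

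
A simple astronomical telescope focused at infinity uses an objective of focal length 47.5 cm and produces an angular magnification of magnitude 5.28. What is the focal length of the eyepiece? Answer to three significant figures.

|M| = f_obj/f_eye, so f_eye = f_obj/|M| = 47.5/5.28 = 8.996 cm.

9.00 cm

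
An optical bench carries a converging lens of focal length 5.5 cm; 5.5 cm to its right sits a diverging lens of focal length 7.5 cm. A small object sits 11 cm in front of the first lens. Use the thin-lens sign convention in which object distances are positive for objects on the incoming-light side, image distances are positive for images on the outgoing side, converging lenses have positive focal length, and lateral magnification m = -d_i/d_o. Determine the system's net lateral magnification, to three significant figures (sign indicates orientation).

-3.75

Lens 1: 1/d_i1 = 1/f_1 - 1/d_o1 = 1/5.5 - 1/11 = 0.09091 cm^-1, so d_i1 = 11.000 cm.
m_1 = -(11.000)/11 = -1.0000.
This image would form 11.000 cm past lens 1, i.e. 5.500 cm beyond lens 2, so it is a virtual object for lens 2: d_o2 = 5.5 - 11.000 = -5.500 cm.
Lens 2: 1/d_i2 = 1/f_2 - 1/d_o2 = 1/(-7.5) - 1/(-5.500) = 0.04848 cm^-1, so d_i2 = 20.625 cm.
m_2 = -(20.625)/(-5.500) = 3.7500.
Overall magnification: m = m_1 m_2 = -3.7500.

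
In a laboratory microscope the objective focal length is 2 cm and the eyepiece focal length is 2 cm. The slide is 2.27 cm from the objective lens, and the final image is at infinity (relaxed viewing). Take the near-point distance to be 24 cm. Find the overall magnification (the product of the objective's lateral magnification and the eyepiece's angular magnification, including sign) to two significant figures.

Objective: 1/d_i = 1/f_obj - 1/d_o = 1/2 - 1/2.27 = 0.05947 cm^-1, so d_i = 16.815 cm.
m_obj = -d_i/d_o = -16.815/2.27 = -7.407.
Eyepiece angular magnification (image at infinity): M_eye = D/f_e = 24/2 = 12.000.
Overall M = m_obj x M_eye = (-7.407)(12.000) = -88.89.

-89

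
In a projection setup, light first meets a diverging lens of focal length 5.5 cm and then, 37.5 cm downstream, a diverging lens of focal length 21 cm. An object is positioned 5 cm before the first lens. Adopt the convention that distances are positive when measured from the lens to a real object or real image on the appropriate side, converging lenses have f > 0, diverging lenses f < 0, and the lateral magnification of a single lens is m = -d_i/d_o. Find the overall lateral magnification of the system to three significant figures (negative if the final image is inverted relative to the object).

Lens 1: 1/d_i1 = 1/f_1 - 1/d_o1 = 1/(-5.5) - 1/5 = -0.38182 cm^-1, so d_i1 = -2.619 cm.
m_1 = -(-2.619)/5 = 0.5238.
The intermediate image is virtual, 2.619 cm to the left of lens 1, so d_o2 = L - d_i1 = 37.5 - (-2.619) = 40.119 cm.
Lens 2: 1/d_i2 = 1/f_2 - 1/d_o2 = 1/(-21) - 1/(40.119) = -0.07254 cm^-1, so d_i2 = -13.785 cm.
m_2 = -(-13.785)/(40.119) = 0.3436.
Total m = m_1 x m_2 = (0.5238)(0.3436) = 0.1800.

0.180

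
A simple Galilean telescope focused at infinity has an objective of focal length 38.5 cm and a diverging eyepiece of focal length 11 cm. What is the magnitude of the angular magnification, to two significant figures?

|M| = f_obj/|f_eye| = 38.5/11 = 3.500.

3.5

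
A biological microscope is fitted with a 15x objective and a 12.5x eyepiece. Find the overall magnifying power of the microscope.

187.5

The overall magnification of a compound microscope is the product of the objective and eyepiece magnifications:
M = M_obj x M_eye = 15 x 12.5 = 187.5.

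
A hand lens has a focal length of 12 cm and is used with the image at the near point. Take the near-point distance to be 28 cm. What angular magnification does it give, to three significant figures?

3.33

M = 1 + D/f = 1 + 28/12 = 3.333.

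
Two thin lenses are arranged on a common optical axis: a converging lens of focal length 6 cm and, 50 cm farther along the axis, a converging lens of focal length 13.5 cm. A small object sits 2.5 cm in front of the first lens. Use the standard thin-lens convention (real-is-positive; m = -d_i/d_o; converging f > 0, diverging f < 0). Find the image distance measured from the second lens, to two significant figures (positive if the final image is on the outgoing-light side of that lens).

18 cm

Applying the thin-lens equation to the first lens, 1/6 = 1/2.5 + 1/d_i1, which gives d_i1 = -4.286 cm.
The intermediate image is virtual, 4.286 cm to the left of lens 1, so d_o2 = L - d_i1 = 50 - (-4.286) = 54.286 cm.
Applying the thin-lens equation again with f_2 = 13.5 cm and d_o2 = 54.286 cm gives d_i2 = 17.968 cm.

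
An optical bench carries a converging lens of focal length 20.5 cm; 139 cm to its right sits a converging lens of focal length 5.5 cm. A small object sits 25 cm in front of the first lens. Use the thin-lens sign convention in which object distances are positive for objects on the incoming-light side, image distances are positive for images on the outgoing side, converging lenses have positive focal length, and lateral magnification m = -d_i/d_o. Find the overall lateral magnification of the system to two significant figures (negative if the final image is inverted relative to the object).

1.3

Applying the thin-lens equation to the first lens, 1/20.5 = 1/25 + 1/d_i1, which gives d_i1 = 113.889 cm.
Its lateral magnification is m_1 = -d_i1/d_o1 = -(113.889)/25 = -4.5556.
The intermediate image is 113.889 cm to the right of lens 1, so d_o2 = L - d_i1 = 139 - 113.889 = 25.111 cm.
Applying the thin-lens equation again with f_2 = 5.5 cm and d_o2 = 25.111 cm gives d_i2 = 7.042 cm.
m_2 = -(7.042)/(25.111) = -0.2805.
The system's lateral magnification is m_1 m_2 = (-4.5556)(-0.2805) = 1.2776.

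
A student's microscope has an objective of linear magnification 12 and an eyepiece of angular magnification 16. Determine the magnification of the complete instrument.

192

The overall magnification of a compound microscope is the product of the objective and eyepiece magnifications:
M = M_obj x M_eye = 12 x 16 = 192.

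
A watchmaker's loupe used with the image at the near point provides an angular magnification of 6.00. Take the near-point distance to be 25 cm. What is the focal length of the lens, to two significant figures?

For the image at the near point, M = 1 + D/f.
f = D/(M - 1) = 25/(6.0 - 1) = 5.000 cm.

5.0 cm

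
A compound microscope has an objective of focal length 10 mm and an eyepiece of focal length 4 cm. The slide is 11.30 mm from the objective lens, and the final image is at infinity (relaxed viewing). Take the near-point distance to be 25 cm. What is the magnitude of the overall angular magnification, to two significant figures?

Convert to cm: f_obj = 10 mm = 1 cm; d_o = 11.30 mm = 1.13 cm.
Objective: 1/d_i = 1/f_obj - 1/d_o = 1/1 - 1/1.13 = 0.11504 cm^-1, so d_i = 8.692 cm.
m_obj = -d_i/d_o = -8.692/1.13 = -7.692.
Eyepiece angular magnification (image at infinity): M_eye = D/f_e = 25/4 = 6.250.
Overall M = m_obj x M_eye = (-7.692)(6.250) = -48.08.
|M| = 48.08.

48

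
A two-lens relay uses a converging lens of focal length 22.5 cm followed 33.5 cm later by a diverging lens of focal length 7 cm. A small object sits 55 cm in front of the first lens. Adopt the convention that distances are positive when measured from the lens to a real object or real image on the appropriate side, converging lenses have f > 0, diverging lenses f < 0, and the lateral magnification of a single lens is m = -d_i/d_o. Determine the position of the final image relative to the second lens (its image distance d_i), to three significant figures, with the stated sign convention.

13.2 cm

First lens: d_i1 = 1/(1/22.5 - 1/55) = 38.077 cm.
This image would form 38.077 cm past lens 1, i.e. 4.577 cm beyond lens 2, so it is a virtual object for lens 2: d_o2 = 33.5 - 38.077 = -4.577 cm.
Second lens: d_i2 = 1/(1/(-7) - 1/(-4.577)) = 13.222 cm.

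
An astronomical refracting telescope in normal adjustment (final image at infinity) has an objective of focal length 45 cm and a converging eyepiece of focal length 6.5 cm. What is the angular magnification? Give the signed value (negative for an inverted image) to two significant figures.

-6.9

M = -f_obj/f_eye = -45/(6.5) = -6.923.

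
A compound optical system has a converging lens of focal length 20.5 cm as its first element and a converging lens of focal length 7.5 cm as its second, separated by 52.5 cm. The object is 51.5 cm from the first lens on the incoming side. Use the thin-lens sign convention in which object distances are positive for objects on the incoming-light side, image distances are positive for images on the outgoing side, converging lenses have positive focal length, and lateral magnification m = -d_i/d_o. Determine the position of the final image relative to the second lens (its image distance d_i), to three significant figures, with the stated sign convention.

First lens: d_i1 = 1/(1/20.5 - 1/51.5) = 34.056 cm.
Object distance for lens 2: d_o2 = 52.5 - 34.056 = 18.444 cm.
Second lens: d_i2 = 1/(1/7.5 - 1/(18.444)) = 12.640 cm.

12.6 cm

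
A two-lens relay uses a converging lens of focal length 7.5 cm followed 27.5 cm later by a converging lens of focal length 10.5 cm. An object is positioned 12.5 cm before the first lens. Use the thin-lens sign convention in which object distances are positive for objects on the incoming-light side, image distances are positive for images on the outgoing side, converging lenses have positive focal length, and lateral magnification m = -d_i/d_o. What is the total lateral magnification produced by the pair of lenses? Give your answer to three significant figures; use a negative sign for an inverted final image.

-9.00

First lens: d_i1 = 1/(1/7.5 - 1/12.5) = 18.750 cm.
m_1 = -(18.750)/12.5 = -1.5000.
The intermediate image is 18.750 cm to the right of lens 1, so d_o2 = L - d_i1 = 27.5 - 18.750 = 8.750 cm.
Second lens: d_i2 = 1/(1/10.5 - 1/(8.750)) = -52.500 cm.
m_2 = -(-52.500)/(8.750) = 6.0000.
The system's lateral magnification is m_1 m_2 = (-1.5000)(6.0000) = -9.0000.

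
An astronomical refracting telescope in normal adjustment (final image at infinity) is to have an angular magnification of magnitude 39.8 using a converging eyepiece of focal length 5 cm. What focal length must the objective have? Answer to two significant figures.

200 cm

|M| = f_obj/|f_eye|, so f_obj = |M| x |f_eye| = 39.8 x 5 = 199.000 cm.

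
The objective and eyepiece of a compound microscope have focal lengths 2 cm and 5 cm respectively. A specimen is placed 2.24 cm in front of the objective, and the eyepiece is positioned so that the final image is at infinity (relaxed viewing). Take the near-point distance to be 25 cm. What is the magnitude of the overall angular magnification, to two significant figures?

42

Objective: 1/d_i = 1/f_obj - 1/d_o = 1/2 - 1/2.24 = 0.05357 cm^-1, so d_i = 18.667 cm.
m_obj = -d_i/d_o = -18.667/2.24 = -8.333.
Eyepiece angular magnification (image at infinity): M_eye = D/f_e = 25/5 = 5.000.
Overall M = m_obj x M_eye = (-8.333)(5.000) = -41.67.
|M| = 41.67.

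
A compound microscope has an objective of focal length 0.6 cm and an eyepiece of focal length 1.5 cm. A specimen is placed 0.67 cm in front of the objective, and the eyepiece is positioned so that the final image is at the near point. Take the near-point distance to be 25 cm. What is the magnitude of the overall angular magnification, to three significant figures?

151

Objective: 1/d_i = 1/f_obj - 1/d_o = 1/0.6 - 1/0.67 = 0.17413 cm^-1, so d_i = 5.743 cm.
m_obj = -d_i/d_o = -5.743/0.67 = -8.571.
Eyepiece angular magnification (image at near point): M_eye = 1 + D/f_e = 1 + 25/1.5 = 17.667.
Overall M = m_obj x M_eye = (-8.571)(17.667) = -151.43.
|M| = 151.43.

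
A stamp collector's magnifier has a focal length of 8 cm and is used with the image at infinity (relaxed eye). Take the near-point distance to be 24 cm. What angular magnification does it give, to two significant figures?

3.0

M = D/f = 24/8 = 3.000.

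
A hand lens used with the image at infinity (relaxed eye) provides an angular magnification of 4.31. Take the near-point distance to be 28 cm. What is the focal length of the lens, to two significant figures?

6.5 cm

For the image at infinity, M = D/f.
f = D/M = 28/4.31 = 6.497 cm.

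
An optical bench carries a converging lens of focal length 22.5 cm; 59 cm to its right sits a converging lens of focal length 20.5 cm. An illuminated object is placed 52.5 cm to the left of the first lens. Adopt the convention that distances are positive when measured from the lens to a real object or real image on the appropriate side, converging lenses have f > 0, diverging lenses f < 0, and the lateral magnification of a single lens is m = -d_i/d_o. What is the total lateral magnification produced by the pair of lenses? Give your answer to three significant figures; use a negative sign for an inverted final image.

Applying the thin-lens equation to the first lens, 1/22.5 = 1/52.5 + 1/d_i1, which gives d_i1 = 39.375 cm.
Its lateral magnification is m_1 = -d_i1/d_o1 = -(39.375)/52.5 = -0.7500.
That image sits 19.625 cm in front of the second lens, so d_o2 = 19.625 cm.
Applying the thin-lens equation again with f_2 = 20.5 cm and d_o2 = 19.625 cm gives d_i2 = -459.786 cm.
m_2 = -(-459.786)/(19.625) = 23.4286.
The system's lateral magnification is m_1 m_2 = (-0.7500)(23.4286) = -17.5714.

-17.6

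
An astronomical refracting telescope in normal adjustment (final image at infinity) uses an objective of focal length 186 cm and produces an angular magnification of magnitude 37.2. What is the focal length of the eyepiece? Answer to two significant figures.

|M| = f_obj/f_eye, so f_eye = f_obj/|M| = 186/37.2 = 5.000 cm.

5.0 cm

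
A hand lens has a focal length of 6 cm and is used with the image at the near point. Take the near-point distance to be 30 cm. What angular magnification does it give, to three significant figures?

M = 1 + D/f = 1 + 30/6 = 6.000.

6.00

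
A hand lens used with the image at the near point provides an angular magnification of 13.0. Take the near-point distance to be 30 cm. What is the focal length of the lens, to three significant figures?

For the image at the near point, M = 1 + D/f.
f = D/(M - 1) = 30/(13.0 - 1) = 2.500 cm.

2.50 cm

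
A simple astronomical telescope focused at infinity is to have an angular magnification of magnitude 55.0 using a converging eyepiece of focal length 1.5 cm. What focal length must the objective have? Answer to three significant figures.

82.5 cm

|M| = f_obj/|f_eye|, so f_obj = |M| x |f_eye| = 55.0 x 1.5 = 82.500 cm.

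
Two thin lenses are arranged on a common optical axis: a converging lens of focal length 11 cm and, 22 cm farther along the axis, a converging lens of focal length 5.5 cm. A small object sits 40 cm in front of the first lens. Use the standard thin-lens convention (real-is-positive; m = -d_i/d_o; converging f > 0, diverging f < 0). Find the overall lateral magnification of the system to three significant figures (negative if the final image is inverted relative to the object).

1.57

First lens: d_i1 = 1/(1/11 - 1/40) = 15.172 cm.
m_1 = -(15.172)/40 = -0.3793.
The intermediate image is 15.172 cm to the right of lens 1, so d_o2 = L - d_i1 = 22 - 15.172 = 6.828 cm.
Second lens: d_i2 = 1/(1/5.5 - 1/(6.828)) = 28.286 cm.
m_2 = -(28.286)/(6.828) = -4.1429.
The system's lateral magnification is m_1 m_2 = (-0.3793)(-4.1429) = 1.5714.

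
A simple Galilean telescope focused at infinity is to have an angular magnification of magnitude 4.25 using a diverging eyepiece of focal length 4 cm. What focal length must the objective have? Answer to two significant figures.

17 cm

|M| = f_obj/|f_eye|, so f_obj = |M| x |f_eye| = 4.25 x 4 = 17.000 cm.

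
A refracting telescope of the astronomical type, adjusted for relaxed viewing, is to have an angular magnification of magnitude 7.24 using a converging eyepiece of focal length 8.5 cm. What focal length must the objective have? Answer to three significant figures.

61.5 cm

|M| = f_obj/|f_eye|, so f_obj = |M| x |f_eye| = 7.24 x 8.5 = 61.540 cm.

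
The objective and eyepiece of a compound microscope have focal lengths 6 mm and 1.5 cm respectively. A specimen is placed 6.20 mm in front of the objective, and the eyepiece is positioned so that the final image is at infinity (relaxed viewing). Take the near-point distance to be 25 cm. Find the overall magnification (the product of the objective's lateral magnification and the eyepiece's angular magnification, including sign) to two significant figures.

Convert to cm: f_obj = 6 mm = 0.6 cm; d_o = 6.20 mm = 0.62 cm.
Objective: 1/d_i = 1/f_obj - 1/d_o = 1/0.6 - 1/0.62 = 0.05376 cm^-1, so d_i = 18.600 cm.
m_obj = -d_i/d_o = -18.600/0.62 = -30.000.
Eyepiece angular magnification (image at infinity): M_eye = D/f_e = 25/1.5 = 16.667.
Overall M = m_obj x M_eye = (-30.000)(16.667) = -500.00.

-500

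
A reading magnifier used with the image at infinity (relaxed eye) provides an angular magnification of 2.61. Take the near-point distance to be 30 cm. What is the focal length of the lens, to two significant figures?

11 cm

For the image at infinity, M = D/f.
f = D/M = 30/2.61 = 11.494 cm.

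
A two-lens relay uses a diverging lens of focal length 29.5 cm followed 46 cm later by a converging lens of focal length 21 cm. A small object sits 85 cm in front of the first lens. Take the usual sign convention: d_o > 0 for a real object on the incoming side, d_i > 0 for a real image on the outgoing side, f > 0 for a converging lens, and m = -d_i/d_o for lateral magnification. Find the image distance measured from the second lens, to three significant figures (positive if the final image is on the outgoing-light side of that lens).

30.4 cm

First lens: d_i1 = 1/(1/(-29.5) - 1/85) = -21.900 cm.
The intermediate image is virtual, 21.900 cm to the left of lens 1, so d_o2 = L - d_i1 = 46 - (-21.900) = 67.900 cm.
Second lens: d_i2 = 1/(1/21 - 1/(67.900)) = 30.403 cm.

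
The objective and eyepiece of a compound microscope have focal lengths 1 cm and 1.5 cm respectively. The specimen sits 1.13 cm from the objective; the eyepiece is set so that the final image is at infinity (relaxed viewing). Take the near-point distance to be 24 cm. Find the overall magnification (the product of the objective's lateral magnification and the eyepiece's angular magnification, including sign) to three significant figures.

-123

Objective: 1/d_i = 1/f_obj - 1/d_o = 1/1 - 1/1.13 = 0.11504 cm^-1, so d_i = 8.692 cm.
m_obj = -d_i/d_o = -8.692/1.13 = -7.692.
Eyepiece angular magnification (image at infinity): M_eye = D/f_e = 24/1.5 = 16.000.
Overall M = m_obj x M_eye = (-7.692)(16.000) = -123.08.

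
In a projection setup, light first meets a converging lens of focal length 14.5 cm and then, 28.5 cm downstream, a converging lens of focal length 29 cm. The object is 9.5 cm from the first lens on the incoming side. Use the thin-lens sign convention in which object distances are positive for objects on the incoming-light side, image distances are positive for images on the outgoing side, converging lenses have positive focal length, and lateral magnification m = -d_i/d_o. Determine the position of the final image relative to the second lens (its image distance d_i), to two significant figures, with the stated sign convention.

60 cm

First lens: d_i1 = 1/(1/14.5 - 1/9.5) = -27.550 cm.
With d_i1 < 0 the first image is virtual and lies on the object side; the object distance for lens 2 is d_o2 = 28.5 - (-27.550) = 56.050 cm.
Second lens: d_i2 = 1/(1/29 - 1/(56.050)) = 60.091 cm.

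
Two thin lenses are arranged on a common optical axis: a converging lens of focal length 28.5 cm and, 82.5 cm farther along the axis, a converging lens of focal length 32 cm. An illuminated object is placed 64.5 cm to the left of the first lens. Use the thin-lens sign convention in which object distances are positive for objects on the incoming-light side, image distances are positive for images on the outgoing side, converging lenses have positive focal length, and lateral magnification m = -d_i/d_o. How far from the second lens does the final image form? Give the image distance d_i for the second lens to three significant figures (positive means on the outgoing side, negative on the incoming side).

Applying the thin-lens equation to the first lens, 1/28.5 = 1/64.5 + 1/d_i1, which gives d_i1 = 51.063 cm.
That image sits 31.437 cm in front of the second lens, so d_o2 = 31.437 cm.
Applying the thin-lens equation again with f_2 = 32 cm and d_o2 = 31.437 cm gives d_i2 = -1788.444 cm.

-1790 cm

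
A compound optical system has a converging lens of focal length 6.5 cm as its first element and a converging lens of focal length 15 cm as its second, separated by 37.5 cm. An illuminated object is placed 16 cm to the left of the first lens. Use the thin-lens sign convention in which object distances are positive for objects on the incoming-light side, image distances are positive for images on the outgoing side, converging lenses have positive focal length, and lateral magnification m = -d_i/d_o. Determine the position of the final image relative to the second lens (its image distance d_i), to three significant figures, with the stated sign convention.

First lens: d_i1 = 1/(1/6.5 - 1/16) = 10.947 cm.
That image sits 26.553 cm in front of the second lens, so d_o2 = 26.553 cm.
Second lens: d_i2 = 1/(1/15 - 1/(26.553)) = 34.476 cm.

34.5 cm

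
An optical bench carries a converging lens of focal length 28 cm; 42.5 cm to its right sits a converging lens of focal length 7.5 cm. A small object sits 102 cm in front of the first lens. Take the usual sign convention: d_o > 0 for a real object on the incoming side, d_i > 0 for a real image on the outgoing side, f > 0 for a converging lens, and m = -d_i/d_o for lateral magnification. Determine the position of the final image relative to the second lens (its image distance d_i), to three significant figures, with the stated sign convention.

Applying the thin-lens equation to the first lens, 1/28 = 1/102 + 1/d_i1, which gives d_i1 = 38.595 cm.
The intermediate image is 38.595 cm to the right of lens 1, so d_o2 = L - d_i1 = 42.5 - 38.595 = 3.905 cm.
Applying the thin-lens equation again with f_2 = 7.5 cm and d_o2 = 3.905 cm gives d_i2 = -8.148 cm.

-8.15 cm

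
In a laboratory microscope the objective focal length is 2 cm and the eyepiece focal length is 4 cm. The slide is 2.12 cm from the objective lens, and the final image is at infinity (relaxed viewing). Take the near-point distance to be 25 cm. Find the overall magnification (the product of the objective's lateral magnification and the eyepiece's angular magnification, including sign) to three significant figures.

Objective: 1/d_i = 1/f_obj - 1/d_o = 1/2 - 1/2.12 = 0.02830 cm^-1, so d_i = 35.333 cm.
m_obj = -d_i/d_o = -35.333/2.12 = -16.667.
Eyepiece angular magnification (image at infinity): M_eye = D/f_e = 25/4 = 6.250.
Overall M = m_obj x M_eye = (-16.667)(6.250) = -104.17.

-104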